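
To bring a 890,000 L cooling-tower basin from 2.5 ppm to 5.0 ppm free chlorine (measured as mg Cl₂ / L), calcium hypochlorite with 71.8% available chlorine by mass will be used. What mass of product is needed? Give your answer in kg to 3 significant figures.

3.10 kg

Chlorine deficit: 5.0 − 2.5 = 2.5 ppm = 2.5 mg/L as Cl₂.
Cl₂ equivalent needed: 2.5 mg/L × 890,000 L = 2,225,000 mg = 2225 g.
Product at 71.8% available chlorine: 2225 / 0.718 = 3099 g.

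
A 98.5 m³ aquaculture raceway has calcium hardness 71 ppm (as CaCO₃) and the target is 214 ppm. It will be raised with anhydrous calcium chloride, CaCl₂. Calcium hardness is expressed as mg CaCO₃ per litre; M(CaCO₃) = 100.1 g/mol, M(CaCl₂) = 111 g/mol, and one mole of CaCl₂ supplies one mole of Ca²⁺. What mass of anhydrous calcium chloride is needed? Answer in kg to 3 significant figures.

Volume: 98.5 m³ = 98,500 L.
Hardness to add: (214 − 71) = 143 mg/L as CaCO₃ × 98,500 L = 14,090 g as CaCO₃.
Moles of Ca²⁺ (1 mol Ca²⁺ ≡ 1 mol CaCO₃): 14,090 / 100.1 g/mol = 140.7 mol.
Mass of CaCl₂: 140.7 × 111 = 15,620 g.

15.6 kg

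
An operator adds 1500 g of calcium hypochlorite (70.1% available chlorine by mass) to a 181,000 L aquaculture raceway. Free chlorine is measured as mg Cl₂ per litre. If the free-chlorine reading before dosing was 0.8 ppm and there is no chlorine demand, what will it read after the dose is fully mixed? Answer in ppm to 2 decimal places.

6.61 ppm

Available chlorine delivered: 1500 g × 0.701 = 1052 g as Cl₂.
Concentration rise: 1052 g / 181,000 L = 5.809 mg/L = 5.81 ppm.
Final FC: 0.8 + 5.81 = 6.61 ppm.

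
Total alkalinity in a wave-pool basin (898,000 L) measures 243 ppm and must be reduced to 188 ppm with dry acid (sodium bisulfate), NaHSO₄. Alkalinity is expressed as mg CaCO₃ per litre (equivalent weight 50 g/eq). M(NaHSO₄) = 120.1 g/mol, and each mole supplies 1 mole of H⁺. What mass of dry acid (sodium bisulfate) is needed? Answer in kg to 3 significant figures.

119 kg

Alkalinity to neutralize: (243 − 188) = 55 mg/L as CaCO₃ × 898,000 L = 49,390 g as CaCO₃.
Equivalents of H⁺ required: 49,390 ÷ 50 g/eq = 987.8 eq = 987.8 mol NaHSO₄.
Mass of NaHSO₄: 987.8 × 120.1 = 118,600 g.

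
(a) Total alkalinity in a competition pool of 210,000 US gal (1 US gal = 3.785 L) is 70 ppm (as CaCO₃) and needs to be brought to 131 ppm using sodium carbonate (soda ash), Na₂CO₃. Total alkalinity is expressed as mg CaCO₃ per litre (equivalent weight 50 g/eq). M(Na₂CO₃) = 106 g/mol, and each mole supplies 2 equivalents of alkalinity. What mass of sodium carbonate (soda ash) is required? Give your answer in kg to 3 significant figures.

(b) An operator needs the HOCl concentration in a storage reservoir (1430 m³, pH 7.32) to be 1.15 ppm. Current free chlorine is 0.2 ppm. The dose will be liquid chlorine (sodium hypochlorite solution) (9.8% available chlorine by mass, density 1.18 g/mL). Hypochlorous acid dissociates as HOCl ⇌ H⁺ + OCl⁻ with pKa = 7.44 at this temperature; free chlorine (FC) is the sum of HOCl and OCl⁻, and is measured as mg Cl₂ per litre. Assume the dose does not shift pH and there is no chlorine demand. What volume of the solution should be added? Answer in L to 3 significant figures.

(a) 51.4 kg; (b) 22.5 L

(a) Volume: 210,000 US gal × 3.785 L/gal = 794,850 L.
(a) Alkalinity to add: (131 − 70) = 61 mg/L as CaCO₃ × 794,850 L = 48,490 g as CaCO₃.
(a) Equivalents: 48,490 g ÷ 50 g/eq = 969.7 eq.
(a) Each mole of Na₂CO₃ supplies 2 eq, so 969.7 / 2 = 484.9 mol.
(a) Mass: 484.9 mol × 106 g/mol = 51,400 g.

(b) Volume: 1430 m³ = 1,430,000 L.
(b) [OCl⁻]/[HOCl] = 10^(pH − pKa) = 10^(7.32 − 7.44) = 0.7586; fraction as HOCl = 1/(1 + 0.7586) = 0.5686.
(b) Free chlorine required for 1.15 ppm HOCl: 1.15 / 0.5686 = 2.022 ppm.
(b) FC to add: 2.022 − 0.2 = 1.822 mg/L as Cl₂.
(b) Cl₂ equivalent: 1.822 mg/L × 1,430,000 L = 2606 g.
(b) Product at 9.8% available Cl: 2606 / 0.098 = 26,590 g.
(b) Volume: 26,590 g ÷ 1.18 g/mL = 22,540 mL.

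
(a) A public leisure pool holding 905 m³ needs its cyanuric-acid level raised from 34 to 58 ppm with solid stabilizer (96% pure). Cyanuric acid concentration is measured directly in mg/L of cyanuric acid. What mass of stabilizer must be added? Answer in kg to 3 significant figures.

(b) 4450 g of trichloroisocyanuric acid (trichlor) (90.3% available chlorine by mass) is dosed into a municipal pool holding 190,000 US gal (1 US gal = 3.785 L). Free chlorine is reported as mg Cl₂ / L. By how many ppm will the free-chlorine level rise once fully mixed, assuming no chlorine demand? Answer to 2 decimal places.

(a) Volume: 905 m³ = 905,000 L.
(a) CYA to add: (58 − 34) = 24 mg/L × 905,000 L = 21,720 g cyanuric acid.
(a) At 96% purity: 21,720 / 0.96 = 22,620 g product.

(b) Volume: 190,000 US gal × 3.785 L/gal = 719,150 L.
(b) Available chlorine delivered: 4450 g × 0.903 = 4018 g as Cl₂.
(b) Concentration rise: 4018 g / 719,150 L = 5.588 mg/L = 5.59 ppm.

(a) 22.6 kg; (b) 5.59 ppm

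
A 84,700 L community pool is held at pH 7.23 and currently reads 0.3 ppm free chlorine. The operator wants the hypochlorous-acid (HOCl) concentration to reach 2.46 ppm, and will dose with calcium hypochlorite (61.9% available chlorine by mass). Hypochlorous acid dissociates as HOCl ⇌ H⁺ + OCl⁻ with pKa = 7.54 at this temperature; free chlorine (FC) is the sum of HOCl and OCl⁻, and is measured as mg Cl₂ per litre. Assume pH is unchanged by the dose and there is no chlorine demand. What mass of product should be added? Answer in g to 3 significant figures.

460 g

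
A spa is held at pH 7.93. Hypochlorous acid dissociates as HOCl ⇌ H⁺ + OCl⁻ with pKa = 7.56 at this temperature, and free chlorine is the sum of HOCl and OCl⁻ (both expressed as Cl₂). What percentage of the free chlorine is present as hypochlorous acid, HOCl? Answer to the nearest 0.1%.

[OCl⁻]/[HOCl] = 10^(pH − pKa) = 10^(7.93 − 7.56) = 10^0.37 = 2.344.
Fraction as HOCl = 1 / (1 + 2.344) = 0.299.

29.9%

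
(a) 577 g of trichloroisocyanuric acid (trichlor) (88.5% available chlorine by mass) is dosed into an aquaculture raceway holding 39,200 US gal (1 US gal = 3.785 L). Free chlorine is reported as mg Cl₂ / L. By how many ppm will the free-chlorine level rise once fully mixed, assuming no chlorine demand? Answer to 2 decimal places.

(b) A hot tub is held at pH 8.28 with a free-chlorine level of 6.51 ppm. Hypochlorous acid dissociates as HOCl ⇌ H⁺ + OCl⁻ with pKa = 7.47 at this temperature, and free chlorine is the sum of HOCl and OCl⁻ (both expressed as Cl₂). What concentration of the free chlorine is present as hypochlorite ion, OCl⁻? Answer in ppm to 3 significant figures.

(a) Volume: 39,200 US gal × 3.785 L/gal = 148,372 L.
(a) Available chlorine delivered: 577 g × 0.885 = 510.6 g as Cl₂.
(a) Concentration rise: 510.6 g / 148,372 L = 3.442 mg/L = 3.44 ppm.

(b) [OCl⁻]/[HOCl] = 10^(pH − pKa) = 10^(8.28 − 7.47) = 10^0.81 = 6.457.
(b) Fraction as HOCl = 1 / (1 + 6.457) = 0.1341.
(b) OCl⁻ = (1 − 0.1341) × 6.51 ppm = 5.637 ppm.

(a) 3.44 ppm; (b) 5.64 ppm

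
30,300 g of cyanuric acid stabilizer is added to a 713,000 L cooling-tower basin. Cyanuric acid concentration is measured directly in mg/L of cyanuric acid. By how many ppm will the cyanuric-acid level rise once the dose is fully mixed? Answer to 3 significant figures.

42.5 ppm

Rise: 30,300 g / 713,000 L × 1000 = 42.5 mg/L.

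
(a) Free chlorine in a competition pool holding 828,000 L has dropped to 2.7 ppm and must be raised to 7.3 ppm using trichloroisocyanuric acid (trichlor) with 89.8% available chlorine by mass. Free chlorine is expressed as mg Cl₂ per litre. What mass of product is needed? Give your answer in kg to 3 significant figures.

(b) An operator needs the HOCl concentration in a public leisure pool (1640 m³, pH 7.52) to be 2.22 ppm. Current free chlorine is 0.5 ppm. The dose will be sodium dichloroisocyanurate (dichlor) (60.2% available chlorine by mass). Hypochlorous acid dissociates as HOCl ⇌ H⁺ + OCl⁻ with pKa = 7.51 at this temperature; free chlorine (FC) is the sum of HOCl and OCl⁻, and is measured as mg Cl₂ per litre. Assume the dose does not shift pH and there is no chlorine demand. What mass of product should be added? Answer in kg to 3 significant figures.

(a) Chlorine deficit: 7.3 − 2.7 = 4.6 ppm = 4.6 mg/L as Cl₂.
(a) Cl₂ equivalent needed: 4.6 mg/L × 828,000 L = 3,809,000 mg = 3809 g.
(a) Product at 89.8% available chlorine: 3809 / 0.898 = 4241 g.

(b) Volume: 1640 m³ = 1,640,000 L.
(b) [OCl⁻]/[HOCl] = 10^(pH − pKa) = 10^(7.52 − 7.51) = 1.023; fraction as HOCl = 1/(1 + 1.023) = 0.4942.
(b) Free chlorine required for 2.22 ppm HOCl: 2.22 / 0.4942 = 4.492 ppm.
(b) FC to add: 4.492 − 0.5 = 3.992 mg/L as Cl₂.
(b) Cl₂ equivalent: 3.992 mg/L × 1,640,000 L = 6546 g.
(b) Product at 60.2% available Cl: 6546 / 0.602 = 10,870 g.

(a) 4.24 kg; (b) 10.9 kg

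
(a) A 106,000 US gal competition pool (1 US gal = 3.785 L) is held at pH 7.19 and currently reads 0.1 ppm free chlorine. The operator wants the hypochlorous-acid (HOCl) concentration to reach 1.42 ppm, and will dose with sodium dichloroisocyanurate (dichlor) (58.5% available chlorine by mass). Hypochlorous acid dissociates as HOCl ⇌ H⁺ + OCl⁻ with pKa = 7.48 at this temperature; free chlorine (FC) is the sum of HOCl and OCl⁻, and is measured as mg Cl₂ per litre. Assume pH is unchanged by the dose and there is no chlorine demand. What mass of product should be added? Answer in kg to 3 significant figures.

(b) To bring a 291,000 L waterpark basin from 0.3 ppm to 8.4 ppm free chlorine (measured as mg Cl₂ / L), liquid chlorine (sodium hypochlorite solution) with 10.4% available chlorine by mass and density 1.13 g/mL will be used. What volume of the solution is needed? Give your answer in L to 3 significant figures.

(a) Volume: 106,000 US gal × 3.785 L/gal = 401,210 L.
(a) [OCl⁻]/[HOCl] = 10^(pH − pKa) = 10^(7.19 − 7.48) = 0.5129; fraction as HOCl = 1/(1 + 0.5129) = 0.661.
(a) Free chlorine required for 1.42 ppm HOCl: 1.42 / 0.661 = 2.148 ppm.
(a) FC to add: 2.148 − 0.1 = 2.048 mg/L as Cl₂.
(a) Cl₂ equivalent: 2.048 mg/L × 401,210 L = 821.8 g.
(a) Product at 58.5% available Cl: 821.8 / 0.585 = 1405 g.

(b) Chlorine deficit: 8.4 − 0.3 = 8.1 ppm = 8.1 mg/L as Cl₂.
(b) Cl₂ equivalent needed: 8.1 mg/L × 291,000 L = 2,357,000 mg = 2357 g.
(b) Product at 10.4% available chlorine: 2357 / 0.104 = 22,660 g.
(b) Volume at density 1.13 g/mL: 22,660 g ÷ 1.13 g/mL = 20,060 mL.

(a) 1.40 kg; (b) 20.1 L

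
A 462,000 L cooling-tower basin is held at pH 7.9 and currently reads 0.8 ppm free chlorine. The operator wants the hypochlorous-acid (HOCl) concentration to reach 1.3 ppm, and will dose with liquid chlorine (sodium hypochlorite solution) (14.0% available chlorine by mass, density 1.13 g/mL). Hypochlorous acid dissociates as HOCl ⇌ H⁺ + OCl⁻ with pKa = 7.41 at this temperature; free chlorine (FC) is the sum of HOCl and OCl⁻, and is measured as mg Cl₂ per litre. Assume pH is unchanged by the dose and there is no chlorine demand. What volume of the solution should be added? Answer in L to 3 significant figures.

[OCl⁻]/[HOCl] = 10^(pH − pKa) = 10^(7.9 − 7.41) = 3.09; fraction as HOCl = 1/(1 + 3.09) = 0.2445.
Free chlorine required for 1.3 ppm HOCl: 1.3 / 0.2445 = 5.317 ppm.
FC to add: 5.317 − 0.8 = 4.517 mg/L as Cl₂.
Cl₂ equivalent: 4.517 mg/L × 462,000 L = 2087 g.
Product at 14.0% available Cl: 2087 / 0.14 = 14,910 g.
Volume: 14,910 g ÷ 1.13 g/mL = 13,190 mL.

13.2 L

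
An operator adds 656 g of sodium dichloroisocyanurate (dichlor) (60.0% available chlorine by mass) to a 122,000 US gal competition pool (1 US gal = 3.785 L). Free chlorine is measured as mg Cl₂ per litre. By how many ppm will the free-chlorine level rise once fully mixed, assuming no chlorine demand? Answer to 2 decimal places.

Volume: 122,000 US gal × 3.785 L/gal = 461,770 L.
Available chlorine delivered: 656 g × 0.6 = 393.6 g as Cl₂.
Concentration rise: 393.6 g / 461,770 L = 0.8524 mg/L = 0.85 ppm.

0.85 ppm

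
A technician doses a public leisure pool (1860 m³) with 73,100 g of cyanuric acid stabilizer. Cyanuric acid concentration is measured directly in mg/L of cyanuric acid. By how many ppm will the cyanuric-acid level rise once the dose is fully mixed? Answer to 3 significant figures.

Volume: 1860 m³ = 1,860,000 L.
Rise: 73,100 g / 1,860,000 L × 1000 = 39.3 mg/L.

39.3 ppm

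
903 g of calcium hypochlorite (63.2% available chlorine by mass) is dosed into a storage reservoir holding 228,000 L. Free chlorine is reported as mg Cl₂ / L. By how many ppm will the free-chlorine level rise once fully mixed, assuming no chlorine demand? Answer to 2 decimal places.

2.50 ppm

Available chlorine delivered: 903 g × 0.632 = 570.7 g as Cl₂.
Concentration rise: 570.7 g / 228,000 L = 2.503 mg/L = 2.50 ppm.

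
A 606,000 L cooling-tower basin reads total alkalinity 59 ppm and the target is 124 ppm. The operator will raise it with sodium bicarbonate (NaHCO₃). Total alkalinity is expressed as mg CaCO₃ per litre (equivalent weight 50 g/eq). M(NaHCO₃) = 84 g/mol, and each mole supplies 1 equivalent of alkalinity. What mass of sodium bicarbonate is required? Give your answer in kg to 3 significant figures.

Alkalinity to add: (124 − 59) = 65 mg/L as CaCO₃ × 606,000 L = 39,390 g as CaCO₃.
Equivalents: 39,390 g ÷ 50 g/eq = 787.8 eq.
NaHCO₃ supplies 1 eq per mole → 787.8 mol.
Mass: 787.8 mol × 84 g/mol = 66,180 g.

66.2 kg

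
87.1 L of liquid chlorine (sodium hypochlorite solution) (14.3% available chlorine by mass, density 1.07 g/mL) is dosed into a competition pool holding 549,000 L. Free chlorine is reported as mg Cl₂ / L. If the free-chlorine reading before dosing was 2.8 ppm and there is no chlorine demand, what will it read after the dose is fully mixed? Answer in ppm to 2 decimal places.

Mass of solution: 87.1 L × 1000 mL/L × 1.07 g/mL = 93,200 g.
Available chlorine delivered: 93,200 g × 0.143 = 13,330 g as Cl₂.
Concentration rise: 13,330 g / 549,000 L = 24.28 mg/L = 24.28 ppm.
Final FC: 2.8 + 24.28 = 27.08 ppm.

27.08 ppm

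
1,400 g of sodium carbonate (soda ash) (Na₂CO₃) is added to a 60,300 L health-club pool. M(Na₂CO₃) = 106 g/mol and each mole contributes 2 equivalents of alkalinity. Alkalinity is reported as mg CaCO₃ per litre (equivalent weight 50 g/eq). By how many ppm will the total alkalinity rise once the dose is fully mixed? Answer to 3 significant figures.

21.9 ppm

Moles of Na₂CO₃: 1,400 g ÷ 106 g/mol = 13.21 mol → 26.42 eq of alkalinity.
As CaCO₃: 26.42 eq × 50 g/eq = 1321 g.
Rise: 1321 g / 60,300 L × 1000 = 21.9 mg/L.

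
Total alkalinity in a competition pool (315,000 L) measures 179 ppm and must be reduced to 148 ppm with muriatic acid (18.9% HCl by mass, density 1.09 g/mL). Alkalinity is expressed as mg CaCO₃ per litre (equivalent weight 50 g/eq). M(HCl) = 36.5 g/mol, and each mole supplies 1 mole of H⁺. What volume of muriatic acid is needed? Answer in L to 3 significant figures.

34.6 L

Alkalinity to neutralize: (179 − 148) = 31 mg/L as CaCO₃ × 315,000 L = 9765 g as CaCO₃.
Equivalents of H⁺ required: 9765 ÷ 50 g/eq = 195.3 eq = 195.3 mol HCl.
Mass of HCl: 195.3 × 36.5 = 7128 g.
Mass of 18.9% solution: 7128 / 0.189 = 37,720 g.
Volume: 37,720 g ÷ 1.09 g/mL = 34,600 mL.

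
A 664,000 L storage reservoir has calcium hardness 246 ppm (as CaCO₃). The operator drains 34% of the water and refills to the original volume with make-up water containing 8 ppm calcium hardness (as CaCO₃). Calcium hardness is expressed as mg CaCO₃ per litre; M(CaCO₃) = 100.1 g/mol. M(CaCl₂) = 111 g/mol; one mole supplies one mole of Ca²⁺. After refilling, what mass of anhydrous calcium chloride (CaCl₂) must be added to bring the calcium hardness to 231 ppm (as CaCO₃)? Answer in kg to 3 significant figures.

After draining 34% and refilling: 246 × 0.66 + 8 × 0.34 = 165.08 ppm.
Deficit to target: 231 − 165.08 = 65.92 mg/L.
As CaCO₃: 65.92 mg/L × 664,000 L = 43,770 g; ÷ 100.1 = 437.3 mol Ca²⁺.
Mass: 437.3 × 111 = 48,540 g.

48.5 kg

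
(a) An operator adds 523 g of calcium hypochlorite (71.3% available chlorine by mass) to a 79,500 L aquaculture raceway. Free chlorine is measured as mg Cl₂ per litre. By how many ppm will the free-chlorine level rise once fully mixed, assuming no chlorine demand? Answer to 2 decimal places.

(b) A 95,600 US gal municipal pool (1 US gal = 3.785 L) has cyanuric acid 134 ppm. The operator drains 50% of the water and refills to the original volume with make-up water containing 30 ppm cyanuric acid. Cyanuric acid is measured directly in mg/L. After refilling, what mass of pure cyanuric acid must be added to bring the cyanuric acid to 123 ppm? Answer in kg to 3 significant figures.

(a) 4.69 ppm; (b) 14.8 kg

(a) Available chlorine delivered: 523 g × 0.713 = 372.9 g as Cl₂.
(a) Concentration rise: 372.9 g / 79,500 L = 4.691 mg/L = 4.69 ppm.

(b) Volume: 95,600 US gal × 3.785 L/gal = 361,846 L.
(b) After draining 50% and refilling: 134 × 0.50 + 30 × 0.50 = 82 ppm.
(b) Deficit to target: 123 − 82 = 41 mg/L.
(b) Mass: 41 mg/L × 361,846 L = 14,840 g cyanuric acid.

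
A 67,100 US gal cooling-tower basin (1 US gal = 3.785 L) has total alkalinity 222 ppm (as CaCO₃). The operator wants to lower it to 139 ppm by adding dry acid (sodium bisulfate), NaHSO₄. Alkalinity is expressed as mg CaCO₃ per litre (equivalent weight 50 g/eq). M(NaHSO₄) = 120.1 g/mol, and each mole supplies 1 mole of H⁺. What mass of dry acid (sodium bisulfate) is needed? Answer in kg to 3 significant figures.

50.6 kg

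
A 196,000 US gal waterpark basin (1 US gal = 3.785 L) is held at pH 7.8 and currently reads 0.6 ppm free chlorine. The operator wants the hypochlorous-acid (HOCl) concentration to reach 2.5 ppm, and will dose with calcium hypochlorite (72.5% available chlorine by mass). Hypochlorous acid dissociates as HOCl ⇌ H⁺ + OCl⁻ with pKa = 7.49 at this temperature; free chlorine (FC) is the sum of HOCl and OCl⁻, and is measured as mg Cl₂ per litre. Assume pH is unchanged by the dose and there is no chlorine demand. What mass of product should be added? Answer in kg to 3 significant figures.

7.17 kg

Volume: 196,000 US gal × 3.785 L/gal = 741,860 L.
[OCl⁻]/[HOCl] = 10^(pH − pKa) = 10^(7.8 − 7.49) = 2.042; fraction as HOCl = 1/(1 + 2.042) = 0.3288.
Free chlorine required for 2.5 ppm HOCl: 2.5 / 0.3288 = 7.604 ppm.
FC to add: 7.604 − 0.6 = 7.004 mg/L as Cl₂.
Cl₂ equivalent: 7.004 mg/L × 741,860 L = 5196 g.
Product at 72.5% available Cl: 5196 / 0.725 = 7167 g.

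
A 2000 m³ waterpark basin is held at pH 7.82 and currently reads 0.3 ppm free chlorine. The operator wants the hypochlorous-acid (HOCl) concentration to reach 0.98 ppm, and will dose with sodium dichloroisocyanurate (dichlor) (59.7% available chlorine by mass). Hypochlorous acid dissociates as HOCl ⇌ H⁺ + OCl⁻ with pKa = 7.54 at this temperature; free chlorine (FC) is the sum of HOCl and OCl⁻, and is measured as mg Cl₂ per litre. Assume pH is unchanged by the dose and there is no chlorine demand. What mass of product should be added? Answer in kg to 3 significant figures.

Volume: 2000 m³ = 2,000,000 L.
[OCl⁻]/[HOCl] = 10^(pH − pKa) = 10^(7.82 − 7.54) = 1.905; fraction as HOCl = 1/(1 + 1.905) = 0.3442.
Free chlorine required for 0.98 ppm HOCl: 0.98 / 0.3442 = 2.847 ppm.
FC to add: 2.847 − 0.3 = 2.547 mg/L as Cl₂.
Cl₂ equivalent: 2.547 mg/L × 2,000,000 L = 5095 g.
Product at 59.7% available Cl: 5095 / 0.597 = 8534 g.

8.53 kg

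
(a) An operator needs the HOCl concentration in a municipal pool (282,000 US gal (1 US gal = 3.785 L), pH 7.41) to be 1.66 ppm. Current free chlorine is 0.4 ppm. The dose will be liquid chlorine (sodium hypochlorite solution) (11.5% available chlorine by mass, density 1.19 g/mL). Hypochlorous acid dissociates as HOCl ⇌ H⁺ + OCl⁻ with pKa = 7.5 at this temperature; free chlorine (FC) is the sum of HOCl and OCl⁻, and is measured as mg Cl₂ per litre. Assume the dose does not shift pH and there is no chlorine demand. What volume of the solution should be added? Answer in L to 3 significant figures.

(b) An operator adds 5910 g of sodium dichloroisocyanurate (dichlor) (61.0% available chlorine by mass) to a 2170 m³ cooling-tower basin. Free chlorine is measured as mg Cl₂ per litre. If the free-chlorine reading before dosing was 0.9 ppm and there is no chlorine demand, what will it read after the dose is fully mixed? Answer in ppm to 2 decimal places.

(a) Volume: 282,000 US gal × 3.785 L/gal = 1,067,370 L.
(a) [OCl⁻]/[HOCl] = 10^(pH − pKa) = 10^(7.41 − 7.5) = 0.8128; fraction as HOCl = 1/(1 + 0.8128) = 0.5516.
(a) Free chlorine required for 1.66 ppm HOCl: 1.66 / 0.5516 = 3.009 ppm.
(a) FC to add: 3.009 − 0.4 = 2.609 mg/L as Cl₂.
(a) Cl₂ equivalent: 2.609 mg/L × 1,067,370 L = 2785 g.
(a) Product at 11.5% available Cl: 2785 / 0.115 = 24,220 g.
(a) Volume: 24,220 g ÷ 1.19 g/mL = 20,350 mL.

(b) Volume: 2170 m³ = 2,170,000 L.
(b) Available chlorine delivered: 5910 g × 0.61 = 3605 g as Cl₂.
(b) Concentration rise: 3605 g / 2,170,000 L = 1.661 mg/L = 1.66 ppm.
(b) Final FC: 0.9 + 1.66 = 2.56 ppm.

(a) 20.4 L; (b) 2.56 ppm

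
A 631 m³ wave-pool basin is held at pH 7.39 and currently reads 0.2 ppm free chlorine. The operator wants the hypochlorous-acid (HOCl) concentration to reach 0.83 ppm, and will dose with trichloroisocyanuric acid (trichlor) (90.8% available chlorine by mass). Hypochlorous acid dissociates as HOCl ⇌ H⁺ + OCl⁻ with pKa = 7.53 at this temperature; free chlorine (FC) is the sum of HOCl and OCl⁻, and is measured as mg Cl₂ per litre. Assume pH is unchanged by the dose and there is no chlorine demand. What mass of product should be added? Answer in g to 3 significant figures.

Volume: 631 m³ = 631,000 L.
[OCl⁻]/[HOCl] = 10^(pH − pKa) = 10^(7.39 − 7.53) = 0.7244; fraction as HOCl = 1/(1 + 0.7244) = 0.5799.
Free chlorine required for 0.83 ppm HOCl: 0.83 / 0.5799 = 1.431 ppm.
FC to add: 1.431 − 0.2 = 1.231 mg/L as Cl₂.
Cl₂ equivalent: 1.231 mg/L × 631,000 L = 776.9 g.
Product at 90.8% available Cl: 776.9 / 0.908 = 855.7 g.

856 g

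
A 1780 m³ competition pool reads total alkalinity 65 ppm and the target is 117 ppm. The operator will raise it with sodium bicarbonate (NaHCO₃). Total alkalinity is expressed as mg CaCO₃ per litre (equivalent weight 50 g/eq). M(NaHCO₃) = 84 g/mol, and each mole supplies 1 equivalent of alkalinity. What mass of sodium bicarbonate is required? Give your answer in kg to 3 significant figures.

156 kg

Volume: 1780 m³ = 1,780,000 L.
Alkalinity to add: (117 − 65) = 52 mg/L as CaCO₃ × 1,780,000 L = 92,560 g as CaCO₃.
Equivalents: 92,560 g ÷ 50 g/eq = 1851 eq.
NaHCO₃ supplies 1 eq per mole → 1851 mol.
Mass: 1851 mol × 84 g/mol = 155,500 g.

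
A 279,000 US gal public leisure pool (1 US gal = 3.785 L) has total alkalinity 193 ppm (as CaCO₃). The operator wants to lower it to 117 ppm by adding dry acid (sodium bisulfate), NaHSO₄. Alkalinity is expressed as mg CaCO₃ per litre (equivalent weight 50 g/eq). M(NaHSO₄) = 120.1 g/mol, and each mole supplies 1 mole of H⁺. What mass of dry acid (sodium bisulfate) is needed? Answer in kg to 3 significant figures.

Volume: 279,000 US gal × 3.785 L/gal = 1,056,015 L.
Alkalinity to neutralize: (193 − 117) = 76 mg/L as CaCO₃ × 1,056,015 L = 80,260 g as CaCO₃.
Equivalents of H⁺ required: 80,260 ÷ 50 g/eq = 1605 eq = 1605 mol NaHSO₄.
Mass of NaHSO₄: 1605 × 120.1 = 192,800 g.

193 kg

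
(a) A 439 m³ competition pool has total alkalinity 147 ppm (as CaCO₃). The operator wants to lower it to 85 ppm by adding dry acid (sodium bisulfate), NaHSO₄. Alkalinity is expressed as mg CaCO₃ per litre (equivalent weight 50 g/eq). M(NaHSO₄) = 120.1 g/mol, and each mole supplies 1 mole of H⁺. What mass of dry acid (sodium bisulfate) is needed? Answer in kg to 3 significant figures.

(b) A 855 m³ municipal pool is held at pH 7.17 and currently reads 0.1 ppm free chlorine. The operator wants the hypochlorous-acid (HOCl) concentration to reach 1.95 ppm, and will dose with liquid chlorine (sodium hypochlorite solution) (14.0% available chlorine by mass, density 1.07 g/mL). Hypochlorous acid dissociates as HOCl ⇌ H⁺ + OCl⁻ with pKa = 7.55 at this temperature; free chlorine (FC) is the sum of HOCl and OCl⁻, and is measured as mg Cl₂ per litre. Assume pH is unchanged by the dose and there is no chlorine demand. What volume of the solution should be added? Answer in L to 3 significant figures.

(a) 65.4 kg; (b) 15.2 L

(a) Volume: 439 m³ = 439,000 L.
(a) Alkalinity to neutralize: (147 − 85) = 62 mg/L as CaCO₃ × 439,000 L = 27,220 g as CaCO₃.
(a) Equivalents of H⁺ required: 27,220 ÷ 50 g/eq = 544.4 eq = 544.4 mol NaHSO₄.
(a) Mass of NaHSO₄: 544.4 × 120.1 = 65,380 g.

(b) Volume: 855 m³ = 855,000 L.
(b) [OCl⁻]/[HOCl] = 10^(pH − pKa) = 10^(7.17 − 7.55) = 0.4169; fraction as HOCl = 1/(1 + 0.4169) = 0.7058.
(b) Free chlorine required for 1.95 ppm HOCl: 1.95 / 0.7058 = 2.763 ppm.
(b) FC to add: 2.763 − 0.1 = 2.663 mg/L as Cl₂.
(b) Cl₂ equivalent: 2.663 mg/L × 855,000 L = 2277 g.
(b) Product at 14.0% available Cl: 2277 / 0.14 = 16,260 g.
(b) Volume: 16,260 g ÷ 1.07 g/mL = 15,200 mL.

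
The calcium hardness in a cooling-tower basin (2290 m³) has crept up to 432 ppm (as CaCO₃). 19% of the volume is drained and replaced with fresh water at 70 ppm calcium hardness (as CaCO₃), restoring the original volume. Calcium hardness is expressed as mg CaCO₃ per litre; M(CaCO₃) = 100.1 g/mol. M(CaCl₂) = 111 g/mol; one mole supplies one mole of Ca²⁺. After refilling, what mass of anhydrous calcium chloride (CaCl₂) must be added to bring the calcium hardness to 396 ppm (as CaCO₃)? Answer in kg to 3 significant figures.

Volume: 2290 m³ = 2,290,000 L.
After draining 19% and refilling: 432 × 0.81 + 70 × 0.19 = 363.22 ppm.
Deficit to target: 396 − 363.22 = 32.78 mg/L.
As CaCO₃: 32.78 mg/L × 2,290,000 L = 75,070 g; ÷ 100.1 = 749.9 mol Ca²⁺.
Mass: 749.9 × 111 = 83,240 g.

83.2 kg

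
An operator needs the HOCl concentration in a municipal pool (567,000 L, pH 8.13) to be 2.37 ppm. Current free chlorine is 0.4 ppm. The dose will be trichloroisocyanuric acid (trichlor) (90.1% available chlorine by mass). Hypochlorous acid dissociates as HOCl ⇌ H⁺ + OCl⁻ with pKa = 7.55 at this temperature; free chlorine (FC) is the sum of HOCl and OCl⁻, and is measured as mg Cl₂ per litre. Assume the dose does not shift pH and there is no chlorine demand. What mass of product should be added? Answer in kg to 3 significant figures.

[OCl⁻]/[HOCl] = 10^(pH − pKa) = 10^(8.13 − 7.55) = 3.802; fraction as HOCl = 1/(1 + 3.802) = 0.2083.
Free chlorine required for 2.37 ppm HOCl: 2.37 / 0.2083 = 11.38 ppm.
FC to add: 11.38 − 0.4 = 10.98 mg/L as Cl₂.
Cl₂ equivalent: 10.98 mg/L × 567,000 L = 6226 g.
Product at 90.1% available Cl: 6226 / 0.901 = 6910 g.

6.91 kg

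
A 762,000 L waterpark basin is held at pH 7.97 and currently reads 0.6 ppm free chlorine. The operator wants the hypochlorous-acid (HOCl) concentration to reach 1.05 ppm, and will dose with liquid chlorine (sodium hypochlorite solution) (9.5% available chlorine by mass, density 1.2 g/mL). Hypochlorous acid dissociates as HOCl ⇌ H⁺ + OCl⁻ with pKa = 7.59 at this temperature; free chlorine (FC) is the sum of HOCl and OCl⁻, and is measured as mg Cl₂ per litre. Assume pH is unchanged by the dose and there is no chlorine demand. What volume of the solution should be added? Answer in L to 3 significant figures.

19.8 L

[OCl⁻]/[HOCl] = 10^(pH − pKa) = 10^(7.97 − 7.59) = 2.399; fraction as HOCl = 1/(1 + 2.399) = 0.2942.
Free chlorine required for 1.05 ppm HOCl: 1.05 / 0.2942 = 3.569 ppm.
FC to add: 3.569 − 0.6 = 2.969 mg/L as Cl₂.
Cl₂ equivalent: 2.969 mg/L × 762,000 L = 2262 g.
Product at 9.5% available Cl: 2262 / 0.095 = 23,810 g.
Volume: 23,810 g ÷ 1.2 g/mL = 19,840 mL.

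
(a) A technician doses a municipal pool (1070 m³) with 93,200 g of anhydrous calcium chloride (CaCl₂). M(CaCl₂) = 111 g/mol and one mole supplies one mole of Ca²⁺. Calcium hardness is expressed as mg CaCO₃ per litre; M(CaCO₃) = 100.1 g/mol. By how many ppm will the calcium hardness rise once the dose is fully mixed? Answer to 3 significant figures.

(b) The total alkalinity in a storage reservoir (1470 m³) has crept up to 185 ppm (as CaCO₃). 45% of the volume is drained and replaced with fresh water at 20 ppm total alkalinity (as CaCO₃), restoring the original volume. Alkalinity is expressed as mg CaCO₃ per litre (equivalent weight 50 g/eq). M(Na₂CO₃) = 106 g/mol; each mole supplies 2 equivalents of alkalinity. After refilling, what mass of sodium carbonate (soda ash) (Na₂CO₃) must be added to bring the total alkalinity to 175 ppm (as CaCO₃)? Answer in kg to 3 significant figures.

(a) 78.5 ppm; (b) 100 kg

(a) Volume: 1070 m³ = 1,070,000 L.
(a) Moles of Ca²⁺: 93,200 g ÷ 111 g/mol = 839.6 mol.
(a) As CaCO₃: 839.6 mol × 100.1 g/mol = 84,050 g.
(a) Rise: 84,050 g / 1,070,000 L × 1000 = 78.55 mg/L.

(b) Volume: 1470 m³ = 1,470,000 L.
(b) After draining 45% and refilling: 185 × 0.55 + 20 × 0.45 = 110.75 ppm.
(b) Deficit to target: 175 − 110.75 = 64.25 mg/L.
(b) As CaCO₃: 64.25 mg/L × 1,470,000 L = 94,450 g; ÷ 50 g/eq ÷ 2 = 944.5 mol Na₂CO₃.
(b) Mass: 944.5 × 106 = 100,100 g.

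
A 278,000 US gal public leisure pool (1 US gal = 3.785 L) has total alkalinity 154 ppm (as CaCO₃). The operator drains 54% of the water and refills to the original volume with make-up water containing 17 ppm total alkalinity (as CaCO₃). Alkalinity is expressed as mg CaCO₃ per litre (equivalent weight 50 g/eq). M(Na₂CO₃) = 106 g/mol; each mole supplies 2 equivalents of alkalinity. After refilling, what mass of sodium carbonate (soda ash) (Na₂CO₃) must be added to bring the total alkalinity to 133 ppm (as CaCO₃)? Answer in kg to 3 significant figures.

59.1 kg

Volume: 278,000 US gal × 3.785 L/gal = 1,052,230 L.
After draining 54% and refilling: 154 × 0.46 + 17 × 0.54 = 80.02 ppm.
Deficit to target: 133 − 80.02 = 52.98 mg/L.
As CaCO₃: 52.98 mg/L × 1,052,230 L = 55,750 g; ÷ 50 g/eq ÷ 2 = 557.5 mol Na₂CO₃.
Mass: 557.5 × 106 = 59,090 g.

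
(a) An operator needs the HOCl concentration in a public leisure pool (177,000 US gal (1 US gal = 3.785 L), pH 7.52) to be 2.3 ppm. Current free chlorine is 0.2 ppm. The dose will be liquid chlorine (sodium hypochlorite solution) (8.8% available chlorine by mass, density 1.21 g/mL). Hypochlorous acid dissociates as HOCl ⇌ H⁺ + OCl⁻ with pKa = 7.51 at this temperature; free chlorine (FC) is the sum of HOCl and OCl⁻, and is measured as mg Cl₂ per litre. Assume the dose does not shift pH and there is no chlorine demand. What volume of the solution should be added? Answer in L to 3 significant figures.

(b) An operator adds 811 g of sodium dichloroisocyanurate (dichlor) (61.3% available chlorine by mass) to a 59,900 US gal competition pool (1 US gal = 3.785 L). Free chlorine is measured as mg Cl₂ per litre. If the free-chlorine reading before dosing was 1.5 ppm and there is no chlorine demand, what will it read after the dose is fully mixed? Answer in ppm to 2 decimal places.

(a) 28.0 L; (b) 3.69 ppm

(a) Volume: 177,000 US gal × 3.785 L/gal = 669,945 L.
(a) [OCl⁻]/[HOCl] = 10^(pH − pKa) = 10^(7.52 − 7.51) = 1.023; fraction as HOCl = 1/(1 + 1.023) = 0.4942.
(a) Free chlorine required for 2.3 ppm HOCl: 2.3 / 0.4942 = 4.654 ppm.
(a) FC to add: 4.654 − 0.2 = 4.454 mg/L as Cl₂.
(a) Cl₂ equivalent: 4.454 mg/L × 669,945 L = 2984 g.
(a) Product at 8.8% available Cl: 2984 / 0.088 = 33,910 g.
(a) Volume: 33,910 g ÷ 1.21 g/mL = 28,020 mL.

(b) Volume: 59,900 US gal × 3.785 L/gal = 226,722 L.
(b) Available chlorine delivered: 811 g × 0.613 = 497.1 g as Cl₂.
(b) Concentration rise: 497.1 g / 226,722 L = 2.193 mg/L = 2.19 ppm.
(b) Final FC: 1.5 + 2.19 = 3.69 ppm.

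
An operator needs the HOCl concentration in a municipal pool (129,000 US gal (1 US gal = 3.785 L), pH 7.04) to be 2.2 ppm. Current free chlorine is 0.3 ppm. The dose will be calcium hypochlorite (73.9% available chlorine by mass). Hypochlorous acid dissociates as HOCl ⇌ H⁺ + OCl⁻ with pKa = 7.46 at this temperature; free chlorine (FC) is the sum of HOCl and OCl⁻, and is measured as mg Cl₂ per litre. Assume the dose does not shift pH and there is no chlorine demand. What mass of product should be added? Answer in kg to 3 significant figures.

Volume: 129,000 US gal × 3.785 L/gal = 488,265 L.
[OCl⁻]/[HOCl] = 10^(pH − pKa) = 10^(7.04 − 7.46) = 0.3802; fraction as HOCl = 1/(1 + 0.3802) = 0.7245.
Free chlorine required for 2.2 ppm HOCl: 2.2 / 0.7245 = 3.036 ppm.
FC to add: 3.036 − 0.3 = 2.736 mg/L as Cl₂.
Cl₂ equivalent: 2.736 mg/L × 488,265 L = 1336 g.
Product at 73.9% available Cl: 1336 / 0.739 = 1808 g.

1.81 kg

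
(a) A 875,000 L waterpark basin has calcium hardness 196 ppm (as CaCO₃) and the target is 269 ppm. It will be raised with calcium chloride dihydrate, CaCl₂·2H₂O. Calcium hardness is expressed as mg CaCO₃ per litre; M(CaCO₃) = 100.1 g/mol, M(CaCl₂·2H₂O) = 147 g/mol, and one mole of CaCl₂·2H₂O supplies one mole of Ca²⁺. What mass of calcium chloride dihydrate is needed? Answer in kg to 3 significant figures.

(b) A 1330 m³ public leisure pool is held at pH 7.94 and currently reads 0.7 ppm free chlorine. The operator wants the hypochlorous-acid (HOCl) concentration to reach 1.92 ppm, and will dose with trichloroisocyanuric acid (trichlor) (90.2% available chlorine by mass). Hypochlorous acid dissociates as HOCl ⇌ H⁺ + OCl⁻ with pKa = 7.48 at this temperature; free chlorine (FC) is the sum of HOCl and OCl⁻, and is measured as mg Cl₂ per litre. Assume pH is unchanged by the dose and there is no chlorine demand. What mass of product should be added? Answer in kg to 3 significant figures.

(a) 93.8 kg; (b) 9.96 kg

(a) Hardness to add: (269 − 196) = 73 mg/L as CaCO₃ × 875,000 L = 63,880 g as CaCO₃.
(a) Moles of Ca²⁺ (1 mol Ca²⁺ ≡ 1 mol CaCO₃): 63,880 / 100.1 g/mol = 638.1 mol.
(a) Mass of CaCl₂·2H₂O: 638.1 × 147 = 93,800 g.

(b) Volume: 1330 m³ = 1,330,000 L.
(b) [OCl⁻]/[HOCl] = 10^(pH − pKa) = 10^(7.94 − 7.48) = 2.884; fraction as HOCl = 1/(1 + 2.884) = 0.2575.
(b) Free chlorine required for 1.92 ppm HOCl: 1.92 / 0.2575 = 7.457 ppm.
(b) FC to add: 7.457 − 0.7 = 6.757 mg/L as Cl₂.
(b) Cl₂ equivalent: 6.757 mg/L × 1,330,000 L = 8987 g.
(b) Product at 90.2% available Cl: 8987 / 0.902 = 9964 g.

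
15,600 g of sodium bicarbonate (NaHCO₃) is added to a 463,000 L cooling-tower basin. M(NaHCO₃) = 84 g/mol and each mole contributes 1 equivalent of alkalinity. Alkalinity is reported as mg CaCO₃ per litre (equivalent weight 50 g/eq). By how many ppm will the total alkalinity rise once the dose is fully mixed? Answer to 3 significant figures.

Moles of NaHCO₃: 15,600 g ÷ 84 g/mol = 185.7 mol → 185.7 eq of alkalinity.
As CaCO₃: 185.7 eq × 50 g/eq = 9286 g.
Rise: 9286 g / 463,000 L × 1000 = 20.06 mg/L.

20.1 ppm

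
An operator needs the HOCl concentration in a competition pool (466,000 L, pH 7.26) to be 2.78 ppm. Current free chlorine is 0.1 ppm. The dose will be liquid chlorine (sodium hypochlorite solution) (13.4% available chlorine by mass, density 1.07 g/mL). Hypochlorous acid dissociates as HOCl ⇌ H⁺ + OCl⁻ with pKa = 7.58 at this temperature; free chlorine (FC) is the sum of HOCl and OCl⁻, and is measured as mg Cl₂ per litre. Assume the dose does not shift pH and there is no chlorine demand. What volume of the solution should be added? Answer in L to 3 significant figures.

[OCl⁻]/[HOCl] = 10^(pH − pKa) = 10^(7.26 − 7.58) = 0.4786; fraction as HOCl = 1/(1 + 0.4786) = 0.6763.
Free chlorine required for 2.78 ppm HOCl: 2.78 / 0.6763 = 4.111 ppm.
FC to add: 4.111 − 0.1 = 4.011 mg/L as Cl₂.
Cl₂ equivalent: 4.011 mg/L × 466,000 L = 1869 g.
Product at 13.4% available Cl: 1869 / 0.134 = 13,950 g.
Volume: 13,950 g ÷ 1.07 g/mL = 13,030 mL.

13.0 L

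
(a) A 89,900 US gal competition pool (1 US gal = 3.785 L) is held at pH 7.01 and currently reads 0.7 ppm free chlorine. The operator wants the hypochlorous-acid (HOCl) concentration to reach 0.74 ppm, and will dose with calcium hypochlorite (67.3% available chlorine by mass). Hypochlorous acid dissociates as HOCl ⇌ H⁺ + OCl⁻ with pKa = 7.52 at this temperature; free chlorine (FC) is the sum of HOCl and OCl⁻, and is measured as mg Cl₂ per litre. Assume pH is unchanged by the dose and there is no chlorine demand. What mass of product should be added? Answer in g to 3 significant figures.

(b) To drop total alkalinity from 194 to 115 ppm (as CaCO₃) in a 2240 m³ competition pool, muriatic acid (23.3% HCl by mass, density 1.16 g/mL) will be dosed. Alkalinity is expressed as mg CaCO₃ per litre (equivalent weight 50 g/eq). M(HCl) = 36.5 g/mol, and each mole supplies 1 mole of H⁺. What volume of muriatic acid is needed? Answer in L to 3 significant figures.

(a) Volume: 89,900 US gal × 3.785 L/gal = 340,272 L.
(a) [OCl⁻]/[HOCl] = 10^(pH − pKa) = 10^(7.01 − 7.52) = 0.309; fraction as HOCl = 1/(1 + 0.309) = 0.7639.
(a) Free chlorine required for 0.74 ppm HOCl: 0.74 / 0.7639 = 0.9687 ppm.
(a) FC to add: 0.9687 − 0.7 = 0.2687 mg/L as Cl₂.
(a) Cl₂ equivalent: 0.2687 mg/L × 340,272 L = 91.42 g.
(a) Product at 67.3% available Cl: 91.42 / 0.673 = 135.8 g.

(b) Volume: 2240 m³ = 2,240,000 L.
(b) Alkalinity to neutralize: (194 − 115) = 79 mg/L as CaCO₃ × 2,240,000 L = 177,000 g as CaCO₃.
(b) Equivalents of H⁺ required: 177,000 ÷ 50 g/eq = 3539 eq = 3539 mol HCl.
(b) Mass of HCl: 3539 × 36.5 = 129,200 g.
(b) Mass of 23.3% solution: 129,200 / 0.233 = 554,400 g.
(b) Volume: 554,400 g ÷ 1.16 g/mL = 478,000 mL.

(a) 136 g; (b) 478 L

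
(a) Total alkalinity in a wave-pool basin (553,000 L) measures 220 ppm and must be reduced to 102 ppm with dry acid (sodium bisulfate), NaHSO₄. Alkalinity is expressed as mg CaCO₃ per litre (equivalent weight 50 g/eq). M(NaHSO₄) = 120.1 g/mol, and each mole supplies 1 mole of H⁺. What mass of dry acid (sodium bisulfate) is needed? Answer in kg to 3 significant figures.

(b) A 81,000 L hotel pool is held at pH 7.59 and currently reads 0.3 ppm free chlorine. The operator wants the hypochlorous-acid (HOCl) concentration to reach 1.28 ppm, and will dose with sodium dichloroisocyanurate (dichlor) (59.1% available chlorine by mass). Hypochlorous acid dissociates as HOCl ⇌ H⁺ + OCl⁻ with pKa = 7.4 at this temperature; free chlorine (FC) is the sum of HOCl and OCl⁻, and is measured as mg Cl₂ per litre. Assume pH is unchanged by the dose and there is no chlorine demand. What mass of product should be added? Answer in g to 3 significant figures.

(a) 157 kg; (b) 406 g

(a) Alkalinity to neutralize: (220 − 102) = 118 mg/L as CaCO₃ × 553,000 L = 65,250 g as CaCO₃.
(a) Equivalents of H⁺ required: 65,250 ÷ 50 g/eq = 1305 eq = 1305 mol NaHSO₄.
(a) Mass of NaHSO₄: 1305 × 120.1 = 156,700 g.

(b) [OCl⁻]/[HOCl] = 10^(pH − pKa) = 10^(7.59 − 7.4) = 1.549; fraction as HOCl = 1/(1 + 1.549) = 0.3923.
(b) Free chlorine required for 1.28 ppm HOCl: 1.28 / 0.3923 = 3.262 ppm.
(b) FC to add: 3.262 − 0.3 = 2.962 mg/L as Cl₂.
(b) Cl₂ equivalent: 2.962 mg/L × 81,000 L = 240 g.
(b) Product at 59.1% available Cl: 240 / 0.591 = 406 g.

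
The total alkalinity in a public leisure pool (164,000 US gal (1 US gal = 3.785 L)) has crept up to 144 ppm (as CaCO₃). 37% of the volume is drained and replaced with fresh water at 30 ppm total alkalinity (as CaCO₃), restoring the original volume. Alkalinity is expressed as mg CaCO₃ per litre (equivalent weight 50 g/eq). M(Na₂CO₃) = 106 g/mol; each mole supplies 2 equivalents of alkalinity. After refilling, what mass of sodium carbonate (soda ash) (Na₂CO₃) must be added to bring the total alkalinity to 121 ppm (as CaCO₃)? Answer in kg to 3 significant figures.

12.6 kg

Volume: 164,000 US gal × 3.785 L/gal = 620,740 L.
After draining 37% and refilling: 144 × 0.63 + 30 × 0.37 = 101.82 ppm.
Deficit to target: 121 − 101.82 = 19.18 mg/L.
As CaCO₃: 19.18 mg/L × 620,740 L = 11,910 g; ÷ 50 g/eq ÷ 2 = 119.1 mol Na₂CO₃.
Mass: 119.1 × 106 = 12,620 g.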